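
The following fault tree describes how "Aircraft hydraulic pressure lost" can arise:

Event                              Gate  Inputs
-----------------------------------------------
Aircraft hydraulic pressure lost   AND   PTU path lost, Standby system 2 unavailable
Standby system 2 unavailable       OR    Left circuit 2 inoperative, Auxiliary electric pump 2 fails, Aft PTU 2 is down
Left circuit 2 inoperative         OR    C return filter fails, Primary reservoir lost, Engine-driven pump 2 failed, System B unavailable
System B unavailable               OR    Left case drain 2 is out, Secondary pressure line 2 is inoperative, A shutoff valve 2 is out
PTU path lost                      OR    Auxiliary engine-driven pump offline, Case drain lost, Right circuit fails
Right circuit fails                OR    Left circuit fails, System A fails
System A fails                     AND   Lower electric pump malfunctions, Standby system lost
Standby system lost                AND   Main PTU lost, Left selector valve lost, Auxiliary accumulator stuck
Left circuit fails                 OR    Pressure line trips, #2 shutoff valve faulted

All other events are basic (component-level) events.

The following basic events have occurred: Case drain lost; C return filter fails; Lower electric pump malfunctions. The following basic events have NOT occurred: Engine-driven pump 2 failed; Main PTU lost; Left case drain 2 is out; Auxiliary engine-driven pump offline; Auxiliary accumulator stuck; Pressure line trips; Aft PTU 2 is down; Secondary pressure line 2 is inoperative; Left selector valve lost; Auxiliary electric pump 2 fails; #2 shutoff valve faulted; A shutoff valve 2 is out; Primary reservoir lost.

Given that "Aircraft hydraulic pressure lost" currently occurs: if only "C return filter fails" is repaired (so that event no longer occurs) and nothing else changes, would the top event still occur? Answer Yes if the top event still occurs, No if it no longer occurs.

Counterfactual: set "C return filter fails" to not occurred.
Left circuit fails [OR]: Pressure line trips=not, #2 shutoff valve faulted=not → no input occurs → does not occur.
Standby system lost [AND]: Main PTU lost=not, Left selector valve lost=not, Auxiliary accumulator stuck=not → not all inputs occur → does not occur.
System A fails [AND]: Lower electric pump malfunctions=occurs, Standby system lost=not → not all inputs occur → does not occur.
Right circuit fails [OR]: Left circuit fails=not, System A fails=not → no input occurs → does not occur.
PTU path lost [OR]: Auxiliary engine-driven pump offline=not, Case drain lost=occurs, Right circuit fails=not → at least one input occurs → occurs.
System B unavailable [OR]: Left case drain 2 is out=not, Secondary pressure line 2 is inoperative=not, A shutoff valve 2 is out=not → no input occurs → does not occur.
Left circuit 2 inoperative [OR]: C return filter fails=not, Primary reservoir lost=not, Engine-driven pump 2 failed=not, System B unavailable=not → no input occurs → does not occur.
Standby system 2 unavailable [OR]: Left circuit 2 inoperative=not, Auxiliary electric pump 2 fails=not, Aft PTU 2 is down=not → no input occurs → does not occur.
Aircraft hydraulic pressure lost [AND]: PTU path lost=occurs, Standby system 2 unavailable=not → not all inputs occur → does not occur.

No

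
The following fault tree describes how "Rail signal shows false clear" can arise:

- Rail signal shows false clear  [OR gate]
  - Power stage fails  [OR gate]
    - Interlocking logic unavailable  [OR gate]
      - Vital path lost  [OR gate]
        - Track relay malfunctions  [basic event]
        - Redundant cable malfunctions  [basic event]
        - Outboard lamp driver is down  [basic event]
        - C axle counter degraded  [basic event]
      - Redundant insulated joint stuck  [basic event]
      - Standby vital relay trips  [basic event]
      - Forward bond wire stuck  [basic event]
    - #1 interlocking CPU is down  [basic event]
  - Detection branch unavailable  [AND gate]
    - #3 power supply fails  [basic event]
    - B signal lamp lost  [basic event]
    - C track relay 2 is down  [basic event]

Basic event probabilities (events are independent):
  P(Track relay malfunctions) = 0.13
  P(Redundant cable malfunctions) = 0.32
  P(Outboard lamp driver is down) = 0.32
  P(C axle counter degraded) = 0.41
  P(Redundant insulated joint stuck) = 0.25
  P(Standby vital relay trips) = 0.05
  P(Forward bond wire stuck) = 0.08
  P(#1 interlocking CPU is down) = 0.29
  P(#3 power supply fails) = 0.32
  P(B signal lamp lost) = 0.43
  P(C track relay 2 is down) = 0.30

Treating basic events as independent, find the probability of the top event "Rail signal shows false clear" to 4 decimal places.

P(Vital path lost) [OR] = 1 − (1−0.13) × (1−0.32) × (1−0.32) × (1−0.41) = 0.762650
P(Interlocking logic unavailable) [OR] = 1 − (1−0.762650) × (1−0.25) × (1−0.05) × (1−0.08) = 0.844417
P(Power stage fails) [OR] = 1 − (1−0.844417) × (1−0.29) = 0.889536
P(Detection branch unavailable) [AND] = 0.32 × 0.43 × 0.30 = 0.041280
P(Rail signal shows false clear) [OR] = 1 − (1−0.889536) × (1−0.041280) = 0.894096
Rounded to 4 decimal places: P(Rail signal shows false clear) ≈ 0.8941.

0.8941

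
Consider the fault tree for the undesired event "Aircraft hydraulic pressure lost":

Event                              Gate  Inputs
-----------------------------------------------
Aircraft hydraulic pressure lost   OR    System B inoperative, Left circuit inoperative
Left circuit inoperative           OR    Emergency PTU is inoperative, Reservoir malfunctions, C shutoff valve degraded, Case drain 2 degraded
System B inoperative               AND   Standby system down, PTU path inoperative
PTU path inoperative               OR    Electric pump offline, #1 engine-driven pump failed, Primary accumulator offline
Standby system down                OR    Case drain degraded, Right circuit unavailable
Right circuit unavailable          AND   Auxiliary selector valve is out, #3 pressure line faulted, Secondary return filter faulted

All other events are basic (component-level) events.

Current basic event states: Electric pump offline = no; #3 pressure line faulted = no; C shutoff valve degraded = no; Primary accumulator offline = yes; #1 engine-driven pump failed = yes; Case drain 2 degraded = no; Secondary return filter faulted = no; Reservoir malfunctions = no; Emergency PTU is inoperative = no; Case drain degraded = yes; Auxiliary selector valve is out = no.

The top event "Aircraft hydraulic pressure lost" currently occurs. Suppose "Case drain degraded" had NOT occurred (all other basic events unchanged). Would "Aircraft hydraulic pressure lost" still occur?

No

Counterfactual: set "Case drain degraded" to not occurred.
Right circuit unavailable [AND]: Auxiliary selector valve is out=not, #3 pressure line faulted=not, Secondary return filter faulted=not → not all inputs occur → does not occur.
Standby system down [OR]: Case drain degraded=not, Right circuit unavailable=not → no input occurs → does not occur.
PTU path inoperative [OR]: Electric pump offline=not, #1 engine-driven pump failed=occurs, Primary accumulator offline=occurs → at least one input occurs → occurs.
System B inoperative [AND]: Standby system down=not, PTU path inoperative=occurs → not all inputs occur → does not occur.
Left circuit inoperative [OR]: Emergency PTU is inoperative=not, Reservoir malfunctions=not, C shutoff valve degraded=not, Case drain 2 degraded=not → no input occurs → does not occur.
Aircraft hydraulic pressure lost [OR]: System B inoperative=not, Left circuit inoperative=not → no input occurs → does not occur.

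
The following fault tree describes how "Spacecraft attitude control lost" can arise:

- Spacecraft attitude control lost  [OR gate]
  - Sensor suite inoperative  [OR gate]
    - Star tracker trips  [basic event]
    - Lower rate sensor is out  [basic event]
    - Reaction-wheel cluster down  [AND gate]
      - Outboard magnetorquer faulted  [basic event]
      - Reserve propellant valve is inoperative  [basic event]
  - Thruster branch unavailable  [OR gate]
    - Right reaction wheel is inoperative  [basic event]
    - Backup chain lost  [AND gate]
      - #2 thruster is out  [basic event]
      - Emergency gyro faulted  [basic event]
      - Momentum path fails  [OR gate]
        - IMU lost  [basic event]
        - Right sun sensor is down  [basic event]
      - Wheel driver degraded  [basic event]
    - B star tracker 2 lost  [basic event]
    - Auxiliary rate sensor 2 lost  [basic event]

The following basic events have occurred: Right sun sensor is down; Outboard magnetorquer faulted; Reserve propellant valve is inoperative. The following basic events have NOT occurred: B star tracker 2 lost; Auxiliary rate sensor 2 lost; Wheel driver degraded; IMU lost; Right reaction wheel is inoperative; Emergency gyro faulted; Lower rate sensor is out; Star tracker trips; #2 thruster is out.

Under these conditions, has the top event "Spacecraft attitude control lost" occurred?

Reaction-wheel cluster down [AND]: Outboard magnetorquer faulted=occurs, Reserve propellant valve is inoperative=occurs → all inputs occur → occurs.
Sensor suite inoperative [OR]: Star tracker trips=not, Lower rate sensor is out=not, Reaction-wheel cluster down=occurs → at least one input occurs → occurs.
Momentum path fails [OR]: IMU lost=not, Right sun sensor is down=occurs → at least one input occurs → occurs.
Backup chain lost [AND]: #2 thruster is out=not, Emergency gyro faulted=not, Momentum path fails=occurs, Wheel driver degraded=not → not all inputs occur → does not occur.
Thruster branch unavailable [OR]: Right reaction wheel is inoperative=not, Backup chain lost=not, B star tracker 2 lost=not, Auxiliary rate sensor 2 lost=not → no input occurs → does not occur.
Spacecraft attitude control lost [OR]: Sensor suite inoperative=occurs, Thruster branch unavailable=not → at least one input occurs → occurs.

Yes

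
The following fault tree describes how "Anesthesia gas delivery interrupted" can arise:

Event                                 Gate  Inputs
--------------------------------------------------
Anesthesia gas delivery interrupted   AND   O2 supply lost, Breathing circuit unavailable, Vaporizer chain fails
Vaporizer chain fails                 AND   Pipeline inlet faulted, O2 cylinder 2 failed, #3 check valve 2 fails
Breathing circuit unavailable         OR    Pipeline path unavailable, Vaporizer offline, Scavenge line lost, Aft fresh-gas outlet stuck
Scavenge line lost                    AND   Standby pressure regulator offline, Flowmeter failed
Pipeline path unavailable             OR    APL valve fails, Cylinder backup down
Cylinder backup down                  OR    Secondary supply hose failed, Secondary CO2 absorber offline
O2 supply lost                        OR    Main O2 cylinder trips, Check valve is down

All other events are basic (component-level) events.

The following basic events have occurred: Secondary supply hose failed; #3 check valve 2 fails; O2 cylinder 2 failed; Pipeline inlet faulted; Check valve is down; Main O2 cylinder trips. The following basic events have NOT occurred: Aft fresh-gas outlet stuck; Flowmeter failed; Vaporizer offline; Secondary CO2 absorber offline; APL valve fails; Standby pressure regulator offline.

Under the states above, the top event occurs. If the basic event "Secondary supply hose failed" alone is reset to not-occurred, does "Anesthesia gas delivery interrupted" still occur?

Counterfactual: set "Secondary supply hose failed" to not occurred.
O2 supply lost [OR]: Main O2 cylinder trips=occurs, Check valve is down=occurs → at least one input occurs → occurs.
Cylinder backup down [OR]: Secondary supply hose failed=not, Secondary CO2 absorber offline=not → no input occurs → does not occur.
Pipeline path unavailable [OR]: APL valve fails=not, Cylinder backup down=not → no input occurs → does not occur.
Scavenge line lost [AND]: Standby pressure regulator offline=not, Flowmeter failed=not → not all inputs occur → does not occur.
Breathing circuit unavailable [OR]: Pipeline path unavailable=not, Vaporizer offline=not, Scavenge line lost=not, Aft fresh-gas outlet stuck=not → no input occurs → does not occur.
Vaporizer chain fails [AND]: Pipeline inlet faulted=occurs, O2 cylinder 2 failed=occurs, #3 check valve 2 fails=occurs → all inputs occur → occurs.
Anesthesia gas delivery interrupted [AND]: O2 supply lost=occurs, Breathing circuit unavailable=not, Vaporizer chain fails=occurs → not all inputs occur → does not occur.

No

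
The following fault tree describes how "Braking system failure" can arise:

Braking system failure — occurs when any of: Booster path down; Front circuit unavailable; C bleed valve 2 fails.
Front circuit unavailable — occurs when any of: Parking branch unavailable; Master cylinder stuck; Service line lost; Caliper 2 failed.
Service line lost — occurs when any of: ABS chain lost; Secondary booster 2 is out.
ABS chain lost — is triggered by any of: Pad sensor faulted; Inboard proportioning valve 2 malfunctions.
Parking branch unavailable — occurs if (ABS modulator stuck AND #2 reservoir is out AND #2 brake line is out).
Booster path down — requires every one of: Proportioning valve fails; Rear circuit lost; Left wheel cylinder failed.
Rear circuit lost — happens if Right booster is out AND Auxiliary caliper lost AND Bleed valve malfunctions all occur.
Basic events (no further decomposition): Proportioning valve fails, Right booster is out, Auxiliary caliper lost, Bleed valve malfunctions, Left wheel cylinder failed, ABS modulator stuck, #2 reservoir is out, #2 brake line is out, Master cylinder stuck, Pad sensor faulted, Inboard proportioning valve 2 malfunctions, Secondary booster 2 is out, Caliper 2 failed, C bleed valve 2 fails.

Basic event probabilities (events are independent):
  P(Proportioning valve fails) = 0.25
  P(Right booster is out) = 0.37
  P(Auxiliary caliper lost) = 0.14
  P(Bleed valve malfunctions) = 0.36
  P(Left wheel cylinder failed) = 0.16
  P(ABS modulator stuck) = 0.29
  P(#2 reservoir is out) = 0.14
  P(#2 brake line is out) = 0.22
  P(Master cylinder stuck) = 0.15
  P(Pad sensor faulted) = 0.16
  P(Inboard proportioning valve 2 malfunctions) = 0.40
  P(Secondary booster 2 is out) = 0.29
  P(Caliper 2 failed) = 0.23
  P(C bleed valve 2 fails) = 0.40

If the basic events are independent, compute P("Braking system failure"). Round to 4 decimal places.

0.8608

P(Rear circuit lost) [AND] = 0.37 × 0.14 × 0.36 = 0.018648
P(Booster path down) [AND] = 0.25 × 0.018648 × 0.16 = 0.000746
P(Parking branch unavailable) [AND] = 0.29 × 0.14 × 0.22 = 0.008932
P(ABS chain lost) [OR] = 1 − (1−0.16) × (1−0.40) = 0.496000
P(Service line lost) [OR] = 1 − (1−0.496000) × (1−0.29) = 0.642160
P(Front circuit unavailable) [OR] = 1 − (1−0.008932) × (1−0.15) × (1−0.642160) × (1−0.23) = 0.767886
P(Braking system failure) [OR] = 1 − (1−0.000746) × (1−0.767886) × (1−0.40) = 0.860835
Rounded to 4 decimal places: P(Braking system failure) ≈ 0.8608.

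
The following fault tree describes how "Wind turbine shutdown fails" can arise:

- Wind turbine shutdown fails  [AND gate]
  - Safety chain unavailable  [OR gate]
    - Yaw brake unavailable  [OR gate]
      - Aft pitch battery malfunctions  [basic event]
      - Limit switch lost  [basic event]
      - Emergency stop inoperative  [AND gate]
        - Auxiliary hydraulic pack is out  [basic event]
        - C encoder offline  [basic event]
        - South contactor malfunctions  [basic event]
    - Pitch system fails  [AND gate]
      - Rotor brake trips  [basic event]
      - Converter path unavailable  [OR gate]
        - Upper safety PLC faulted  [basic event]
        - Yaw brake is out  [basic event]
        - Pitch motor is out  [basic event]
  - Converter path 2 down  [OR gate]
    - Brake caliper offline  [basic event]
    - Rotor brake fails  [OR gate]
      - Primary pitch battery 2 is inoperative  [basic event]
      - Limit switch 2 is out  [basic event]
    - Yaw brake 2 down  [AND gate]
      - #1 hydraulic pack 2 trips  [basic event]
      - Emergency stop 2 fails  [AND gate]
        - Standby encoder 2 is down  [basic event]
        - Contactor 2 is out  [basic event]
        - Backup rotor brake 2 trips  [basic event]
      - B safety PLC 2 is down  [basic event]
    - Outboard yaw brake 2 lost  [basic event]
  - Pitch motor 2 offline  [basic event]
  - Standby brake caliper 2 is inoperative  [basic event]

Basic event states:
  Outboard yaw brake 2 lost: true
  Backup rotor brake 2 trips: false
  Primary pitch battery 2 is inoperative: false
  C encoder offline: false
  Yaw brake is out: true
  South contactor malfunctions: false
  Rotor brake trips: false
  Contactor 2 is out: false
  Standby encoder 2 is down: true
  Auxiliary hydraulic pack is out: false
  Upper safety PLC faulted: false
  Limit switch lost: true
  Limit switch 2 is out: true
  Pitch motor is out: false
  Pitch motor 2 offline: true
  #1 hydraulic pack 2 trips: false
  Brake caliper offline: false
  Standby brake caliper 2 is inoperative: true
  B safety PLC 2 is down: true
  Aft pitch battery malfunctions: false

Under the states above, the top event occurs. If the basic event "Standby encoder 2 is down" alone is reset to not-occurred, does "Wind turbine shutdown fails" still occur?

Counterfactual: set "Standby encoder 2 is down" to not occurred.
Emergency stop inoperative [AND]: Auxiliary hydraulic pack is out=not, C encoder offline=not, South contactor malfunctions=not → not all inputs occur → does not occur.
Yaw brake unavailable [OR]: Aft pitch battery malfunctions=not, Limit switch lost=occurs, Emergency stop inoperative=not → at least one input occurs → occurs.
Converter path unavailable [OR]: Upper safety PLC faulted=not, Yaw brake is out=occurs, Pitch motor is out=not → at least one input occurs → occurs.
Pitch system fails [AND]: Rotor brake trips=not, Converter path unavailable=occurs → not all inputs occur → does not occur.
Safety chain unavailable [OR]: Yaw brake unavailable=occurs, Pitch system fails=not → at least one input occurs → occurs.
Rotor brake fails [OR]: Primary pitch battery 2 is inoperative=not, Limit switch 2 is out=occurs → at least one input occurs → occurs.
Emergency stop 2 fails [AND]: Standby encoder 2 is down=not, Contactor 2 is out=not, Backup rotor brake 2 trips=not → not all inputs occur → does not occur.
Yaw brake 2 down [AND]: #1 hydraulic pack 2 trips=not, Emergency stop 2 fails=not, B safety PLC 2 is down=occurs → not all inputs occur → does not occur.
Converter path 2 down [OR]: Brake caliper offline=not, Rotor brake fails=occurs, Yaw brake 2 down=not, Outboard yaw brake 2 lost=occurs → at least one input occurs → occurs.
Wind turbine shutdown fails [AND]: Safety chain unavailable=occurs, Converter path 2 down=occurs, Pitch motor 2 offline=occurs, Standby brake caliper 2 is inoperative=occurs → all inputs occur → occurs.

Yes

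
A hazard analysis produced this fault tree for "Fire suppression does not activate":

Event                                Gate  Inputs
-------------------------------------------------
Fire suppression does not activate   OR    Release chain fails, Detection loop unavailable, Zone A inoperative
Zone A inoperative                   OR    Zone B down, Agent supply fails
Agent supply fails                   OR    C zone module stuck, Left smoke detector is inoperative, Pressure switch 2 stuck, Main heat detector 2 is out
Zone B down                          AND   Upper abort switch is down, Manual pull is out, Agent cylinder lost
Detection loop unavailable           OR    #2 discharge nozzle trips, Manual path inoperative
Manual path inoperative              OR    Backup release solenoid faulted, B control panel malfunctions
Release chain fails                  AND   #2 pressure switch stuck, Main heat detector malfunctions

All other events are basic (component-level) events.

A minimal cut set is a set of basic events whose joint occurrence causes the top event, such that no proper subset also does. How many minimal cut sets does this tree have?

Release chain fails [AND]: one cut set from each child combined → 1 × 1 = 1 cut set(s).
Manual path inoperative [OR]: union of children's cut sets → 2 cut set(s).
Detection loop unavailable [OR]: union of children's cut sets → 3 cut set(s).
Zone B down [AND]: one cut set from each child combined → 1 × 1 × 1 = 1 cut set(s).
Agent supply fails [OR]: union of children's cut sets → 4 cut set(s).
Zone A inoperative [OR]: union of children's cut sets → 5 cut set(s).
Fire suppression does not activate [OR]: union of children's cut sets → 9 cut set(s).
Minimal cut sets: {#2 pressure switch stuck, Main heat detector malfunctions}; {#2 discharge nozzle trips}; {Backup release solenoid faulted}; {B control panel malfunctions}; {Agent cylinder lost, Manual pull is out, Upper abort switch is down}; {C zone module stuck}; {Left smoke detector is inoperative}; {Pressure switch 2 stuck}; {Main heat detector 2 is out}.

9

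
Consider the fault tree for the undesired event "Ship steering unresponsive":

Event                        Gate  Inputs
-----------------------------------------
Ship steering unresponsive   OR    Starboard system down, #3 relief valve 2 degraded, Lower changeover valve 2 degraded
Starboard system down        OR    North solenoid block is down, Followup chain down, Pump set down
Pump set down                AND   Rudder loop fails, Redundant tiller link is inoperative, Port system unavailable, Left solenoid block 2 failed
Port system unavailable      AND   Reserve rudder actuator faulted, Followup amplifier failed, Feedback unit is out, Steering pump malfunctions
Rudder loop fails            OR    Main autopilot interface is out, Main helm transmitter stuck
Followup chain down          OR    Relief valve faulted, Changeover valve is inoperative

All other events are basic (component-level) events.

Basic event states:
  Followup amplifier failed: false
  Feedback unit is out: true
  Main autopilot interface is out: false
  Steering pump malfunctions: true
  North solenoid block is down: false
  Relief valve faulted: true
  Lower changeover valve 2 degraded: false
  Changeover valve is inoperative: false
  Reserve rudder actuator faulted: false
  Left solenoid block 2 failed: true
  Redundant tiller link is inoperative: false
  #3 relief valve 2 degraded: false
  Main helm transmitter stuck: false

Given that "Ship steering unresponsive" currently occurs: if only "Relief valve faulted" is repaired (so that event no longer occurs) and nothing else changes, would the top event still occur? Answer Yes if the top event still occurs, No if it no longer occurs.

Counterfactual: set "Relief valve faulted" to not occurred.
Followup chain down [OR]: Relief valve faulted=not, Changeover valve is inoperative=not → no input occurs → does not occur.
Rudder loop fails [OR]: Main autopilot interface is out=not, Main helm transmitter stuck=not → no input occurs → does not occur.
Port system unavailable [AND]: Reserve rudder actuator faulted=not, Followup amplifier failed=not, Feedback unit is out=occurs, Steering pump malfunctions=occurs → not all inputs occur → does not occur.
Pump set down [AND]: Rudder loop fails=not, Redundant tiller link is inoperative=not, Port system unavailable=not, Left solenoid block 2 failed=occurs → not all inputs occur → does not occur.
Starboard system down [OR]: North solenoid block is down=not, Followup chain down=not, Pump set down=not → no input occurs → does not occur.
Ship steering unresponsive [OR]: Starboard system down=not, #3 relief valve 2 degraded=not, Lower changeover valve 2 degraded=not → no input occurs → does not occur.

No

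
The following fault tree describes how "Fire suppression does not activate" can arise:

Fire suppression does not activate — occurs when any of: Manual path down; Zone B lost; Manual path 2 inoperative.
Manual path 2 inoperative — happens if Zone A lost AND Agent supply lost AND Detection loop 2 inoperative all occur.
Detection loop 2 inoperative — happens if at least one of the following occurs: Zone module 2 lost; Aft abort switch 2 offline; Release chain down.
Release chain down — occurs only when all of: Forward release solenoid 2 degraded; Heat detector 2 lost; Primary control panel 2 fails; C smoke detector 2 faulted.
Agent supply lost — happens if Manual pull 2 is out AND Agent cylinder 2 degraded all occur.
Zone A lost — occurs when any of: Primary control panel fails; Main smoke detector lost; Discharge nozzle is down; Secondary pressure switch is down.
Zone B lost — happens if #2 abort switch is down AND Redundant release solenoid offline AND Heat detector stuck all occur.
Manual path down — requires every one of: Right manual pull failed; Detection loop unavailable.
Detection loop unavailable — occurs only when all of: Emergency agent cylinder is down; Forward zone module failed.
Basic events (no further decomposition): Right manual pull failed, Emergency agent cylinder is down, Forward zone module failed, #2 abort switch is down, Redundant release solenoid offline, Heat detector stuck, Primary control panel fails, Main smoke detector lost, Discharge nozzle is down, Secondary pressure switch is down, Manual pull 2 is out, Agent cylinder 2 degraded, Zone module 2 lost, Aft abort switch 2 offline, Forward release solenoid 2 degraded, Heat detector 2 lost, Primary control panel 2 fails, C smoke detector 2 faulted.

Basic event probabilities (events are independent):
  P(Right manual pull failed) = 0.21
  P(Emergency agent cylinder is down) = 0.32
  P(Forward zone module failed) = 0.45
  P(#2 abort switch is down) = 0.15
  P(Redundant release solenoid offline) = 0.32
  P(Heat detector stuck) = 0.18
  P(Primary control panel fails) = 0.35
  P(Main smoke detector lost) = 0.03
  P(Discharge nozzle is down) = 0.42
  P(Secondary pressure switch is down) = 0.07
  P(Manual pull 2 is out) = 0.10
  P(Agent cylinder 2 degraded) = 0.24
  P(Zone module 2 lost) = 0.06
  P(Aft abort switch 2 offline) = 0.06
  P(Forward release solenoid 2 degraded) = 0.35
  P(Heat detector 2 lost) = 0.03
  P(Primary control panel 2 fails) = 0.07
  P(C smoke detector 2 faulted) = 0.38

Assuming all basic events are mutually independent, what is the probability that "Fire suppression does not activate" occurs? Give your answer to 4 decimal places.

P(Detection loop unavailable) [AND] = 0.32 × 0.45 = 0.144000
P(Manual path down) [AND] = 0.21 × 0.144000 = 0.030240
P(Zone B lost) [AND] = 0.15 × 0.32 × 0.18 = 0.008640
P(Zone A lost) [OR] = 1 − (1−0.35) × (1−0.03) × (1−0.42) × (1−0.07) = 0.659908
P(Agent supply lost) [AND] = 0.10 × 0.24 = 0.024000
P(Release chain down) [AND] = 0.35 × 0.03 × 0.07 × 0.38 = 0.000279
P(Detection loop 2 inoperative) [OR] = 1 − (1−0.06) × (1−0.06) × (1−0.000279) = 0.116647
P(Manual path 2 inoperative) [AND] = 0.659908 × 0.024000 × 0.116647 = 0.001847
P(Fire suppression does not activate) [OR] = 1 − (1−0.030240) × (1−0.008640) × (1−0.001847) = 0.040394
Rounded to 4 decimal places: P(Fire suppression does not activate) ≈ 0.0404.

0.0404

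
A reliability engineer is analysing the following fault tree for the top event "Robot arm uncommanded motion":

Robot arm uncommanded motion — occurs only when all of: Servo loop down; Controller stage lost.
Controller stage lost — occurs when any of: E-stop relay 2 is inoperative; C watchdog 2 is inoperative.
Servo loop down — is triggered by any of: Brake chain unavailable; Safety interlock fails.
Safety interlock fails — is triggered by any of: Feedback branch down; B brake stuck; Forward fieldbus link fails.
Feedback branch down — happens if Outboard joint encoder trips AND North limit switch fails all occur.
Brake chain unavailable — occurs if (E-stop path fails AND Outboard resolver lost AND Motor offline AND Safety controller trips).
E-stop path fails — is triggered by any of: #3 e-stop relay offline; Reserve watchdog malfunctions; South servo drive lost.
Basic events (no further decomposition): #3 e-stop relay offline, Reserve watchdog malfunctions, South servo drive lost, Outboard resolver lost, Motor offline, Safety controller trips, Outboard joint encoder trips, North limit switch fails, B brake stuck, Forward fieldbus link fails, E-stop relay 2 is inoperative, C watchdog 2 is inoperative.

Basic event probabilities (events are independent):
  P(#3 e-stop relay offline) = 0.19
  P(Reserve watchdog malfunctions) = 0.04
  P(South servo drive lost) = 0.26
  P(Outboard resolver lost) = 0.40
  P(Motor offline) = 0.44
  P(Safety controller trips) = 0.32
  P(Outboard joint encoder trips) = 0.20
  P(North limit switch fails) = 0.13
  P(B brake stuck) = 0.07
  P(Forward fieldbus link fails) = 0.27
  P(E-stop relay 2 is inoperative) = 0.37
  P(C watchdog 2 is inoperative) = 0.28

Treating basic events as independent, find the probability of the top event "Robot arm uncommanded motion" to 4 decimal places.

P(E-stop path fails) [OR] = 1 − (1−0.19) × (1−0.04) × (1−0.26) = 0.424576
P(Brake chain unavailable) [AND] = 0.424576 × 0.40 × 0.44 × 0.32 = 0.023912
P(Feedback branch down) [AND] = 0.20 × 0.13 = 0.026000
P(Safety interlock fails) [OR] = 1 − (1−0.026000) × (1−0.07) × (1−0.27) = 0.338751
P(Servo loop down) [OR] = 1 − (1−0.023912) × (1−0.338751) = 0.354563
P(Controller stage lost) [OR] = 1 − (1−0.37) × (1−0.28) = 0.546400
P(Robot arm uncommanded motion) [AND] = 0.354563 × 0.546400 = 0.193733
Rounded to 4 decimal places: P(Robot arm uncommanded motion) ≈ 0.1937.

0.1937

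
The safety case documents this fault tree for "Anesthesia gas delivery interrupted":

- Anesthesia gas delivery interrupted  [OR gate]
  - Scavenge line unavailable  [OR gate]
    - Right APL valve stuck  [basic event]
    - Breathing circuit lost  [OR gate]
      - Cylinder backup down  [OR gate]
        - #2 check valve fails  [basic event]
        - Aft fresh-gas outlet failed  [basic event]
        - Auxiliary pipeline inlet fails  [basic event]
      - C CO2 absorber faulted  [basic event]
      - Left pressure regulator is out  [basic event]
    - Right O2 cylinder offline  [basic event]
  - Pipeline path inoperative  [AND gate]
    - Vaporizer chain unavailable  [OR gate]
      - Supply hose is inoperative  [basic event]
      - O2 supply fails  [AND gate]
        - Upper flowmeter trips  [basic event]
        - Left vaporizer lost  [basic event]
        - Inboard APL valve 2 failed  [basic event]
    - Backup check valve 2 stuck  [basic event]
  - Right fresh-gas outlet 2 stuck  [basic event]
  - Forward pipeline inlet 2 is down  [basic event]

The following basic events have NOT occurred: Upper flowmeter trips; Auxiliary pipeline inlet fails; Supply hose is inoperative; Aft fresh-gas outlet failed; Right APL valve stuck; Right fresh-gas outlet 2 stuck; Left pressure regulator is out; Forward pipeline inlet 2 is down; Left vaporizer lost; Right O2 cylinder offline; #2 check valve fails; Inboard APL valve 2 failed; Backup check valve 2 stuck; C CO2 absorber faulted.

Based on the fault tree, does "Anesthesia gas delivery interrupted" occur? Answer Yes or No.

No

Cylinder backup down [OR]: #2 check valve fails=not, Aft fresh-gas outlet failed=not, Auxiliary pipeline inlet fails=not → no input occurs → does not occur.
Breathing circuit lost [OR]: Cylinder backup down=not, C CO2 absorber faulted=not, Left pressure regulator is out=not → no input occurs → does not occur.
Scavenge line unavailable [OR]: Right APL valve stuck=not, Breathing circuit lost=not, Right O2 cylinder offline=not → no input occurs → does not occur.
O2 supply fails [AND]: Upper flowmeter trips=not, Left vaporizer lost=not, Inboard APL valve 2 failed=not → not all inputs occur → does not occur.
Vaporizer chain unavailable [OR]: Supply hose is inoperative=not, O2 supply fails=not → no input occurs → does not occur.
Pipeline path inoperative [AND]: Vaporizer chain unavailable=not, Backup check valve 2 stuck=not → not all inputs occur → does not occur.
Anesthesia gas delivery interrupted [OR]: Scavenge line unavailable=not, Pipeline path inoperative=not, Right fresh-gas outlet 2 stuck=not, Forward pipeline inlet 2 is down=not → no input occurs → does not occur.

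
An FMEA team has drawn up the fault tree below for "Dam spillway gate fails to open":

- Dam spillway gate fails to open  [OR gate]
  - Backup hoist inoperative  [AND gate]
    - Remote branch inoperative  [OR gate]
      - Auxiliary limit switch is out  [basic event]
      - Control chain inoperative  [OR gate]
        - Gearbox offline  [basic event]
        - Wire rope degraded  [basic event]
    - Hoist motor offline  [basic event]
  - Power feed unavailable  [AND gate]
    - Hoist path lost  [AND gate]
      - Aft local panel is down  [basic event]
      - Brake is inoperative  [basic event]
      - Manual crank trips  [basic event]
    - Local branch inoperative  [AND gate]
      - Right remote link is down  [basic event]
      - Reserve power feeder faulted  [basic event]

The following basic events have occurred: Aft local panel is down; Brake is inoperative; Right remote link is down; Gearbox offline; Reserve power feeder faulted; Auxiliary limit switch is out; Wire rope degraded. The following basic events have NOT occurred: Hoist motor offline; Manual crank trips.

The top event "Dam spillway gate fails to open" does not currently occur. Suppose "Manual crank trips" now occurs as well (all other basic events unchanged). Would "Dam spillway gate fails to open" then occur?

Counterfactual: set "Manual crank trips" to occurred.
Control chain inoperative [OR]: Gearbox offline=occurs, Wire rope degraded=occurs → at least one input occurs → occurs.
Remote branch inoperative [OR]: Auxiliary limit switch is out=occurs, Control chain inoperative=occurs → at least one input occurs → occurs.
Backup hoist inoperative [AND]: Remote branch inoperative=occurs, Hoist motor offline=not → not all inputs occur → does not occur.
Hoist path lost [AND]: Aft local panel is down=occurs, Brake is inoperative=occurs, Manual crank trips=occurs → all inputs occur → occurs.
Local branch inoperative [AND]: Right remote link is down=occurs, Reserve power feeder faulted=occurs → all inputs occur → occurs.
Power feed unavailable [AND]: Hoist path lost=occurs, Local branch inoperative=occurs → all inputs occur → occurs.
Dam spillway gate fails to open [OR]: Backup hoist inoperative=not, Power feed unavailable=occurs → at least one input occurs → occurs.

Yes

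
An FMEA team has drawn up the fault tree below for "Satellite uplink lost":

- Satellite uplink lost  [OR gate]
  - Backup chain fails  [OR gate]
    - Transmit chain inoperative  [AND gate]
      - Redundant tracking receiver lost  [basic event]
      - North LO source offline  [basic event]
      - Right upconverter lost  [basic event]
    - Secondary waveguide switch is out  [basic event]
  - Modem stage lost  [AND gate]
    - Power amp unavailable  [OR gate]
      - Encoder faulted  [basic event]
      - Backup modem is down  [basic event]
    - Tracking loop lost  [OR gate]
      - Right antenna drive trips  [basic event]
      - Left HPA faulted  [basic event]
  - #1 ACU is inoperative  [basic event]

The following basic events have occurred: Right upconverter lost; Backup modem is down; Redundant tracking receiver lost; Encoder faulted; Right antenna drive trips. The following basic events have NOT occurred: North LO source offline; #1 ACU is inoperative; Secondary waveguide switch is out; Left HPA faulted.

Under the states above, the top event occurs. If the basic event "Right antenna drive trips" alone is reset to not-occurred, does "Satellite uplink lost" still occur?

No

Counterfactual: set "Right antenna drive trips" to not occurred.
Transmit chain inoperative [AND]: Redundant tracking receiver lost=occurs, North LO source offline=not, Right upconverter lost=occurs → not all inputs occur → does not occur.
Backup chain fails [OR]: Transmit chain inoperative=not, Secondary waveguide switch is out=not → no input occurs → does not occur.
Power amp unavailable [OR]: Encoder faulted=occurs, Backup modem is down=occurs → at least one input occurs → occurs.
Tracking loop lost [OR]: Right antenna drive trips=not, Left HPA faulted=not → no input occurs → does not occur.
Modem stage lost [AND]: Power amp unavailable=occurs, Tracking loop lost=not → not all inputs occur → does not occur.
Satellite uplink lost [OR]: Backup chain fails=not, Modem stage lost=not, #1 ACU is inoperative=not → no input occurs → does not occur.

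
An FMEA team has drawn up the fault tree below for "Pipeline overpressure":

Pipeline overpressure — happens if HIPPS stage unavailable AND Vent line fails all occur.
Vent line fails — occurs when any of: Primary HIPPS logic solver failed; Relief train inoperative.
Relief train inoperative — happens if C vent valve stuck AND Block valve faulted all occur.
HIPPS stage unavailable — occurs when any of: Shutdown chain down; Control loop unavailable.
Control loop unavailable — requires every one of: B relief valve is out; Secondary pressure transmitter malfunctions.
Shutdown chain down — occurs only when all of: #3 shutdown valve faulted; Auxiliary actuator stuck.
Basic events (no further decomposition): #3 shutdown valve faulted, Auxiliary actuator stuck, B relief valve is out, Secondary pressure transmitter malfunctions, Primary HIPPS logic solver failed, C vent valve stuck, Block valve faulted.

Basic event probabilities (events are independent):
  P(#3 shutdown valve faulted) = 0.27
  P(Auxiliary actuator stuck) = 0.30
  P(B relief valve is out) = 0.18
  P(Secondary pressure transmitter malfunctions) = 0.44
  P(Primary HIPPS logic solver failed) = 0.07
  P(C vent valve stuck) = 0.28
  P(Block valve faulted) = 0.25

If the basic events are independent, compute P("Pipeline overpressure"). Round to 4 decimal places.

0.0208

P(Shutdown chain down) [AND] = 0.27 × 0.30 = 0.081000
P(Control loop unavailable) [AND] = 0.18 × 0.44 = 0.079200
P(HIPPS stage unavailable) [OR] = 1 − (1−0.081000) × (1−0.079200) = 0.153785
P(Relief train inoperative) [AND] = 0.28 × 0.25 = 0.070000
P(Vent line fails) [OR] = 1 − (1−0.07) × (1−0.070000) = 0.135100
P(Pipeline overpressure) [AND] = 0.153785 × 0.135100 = 0.020776
Rounded to 4 decimal places: P(Pipeline overpressure) ≈ 0.0208.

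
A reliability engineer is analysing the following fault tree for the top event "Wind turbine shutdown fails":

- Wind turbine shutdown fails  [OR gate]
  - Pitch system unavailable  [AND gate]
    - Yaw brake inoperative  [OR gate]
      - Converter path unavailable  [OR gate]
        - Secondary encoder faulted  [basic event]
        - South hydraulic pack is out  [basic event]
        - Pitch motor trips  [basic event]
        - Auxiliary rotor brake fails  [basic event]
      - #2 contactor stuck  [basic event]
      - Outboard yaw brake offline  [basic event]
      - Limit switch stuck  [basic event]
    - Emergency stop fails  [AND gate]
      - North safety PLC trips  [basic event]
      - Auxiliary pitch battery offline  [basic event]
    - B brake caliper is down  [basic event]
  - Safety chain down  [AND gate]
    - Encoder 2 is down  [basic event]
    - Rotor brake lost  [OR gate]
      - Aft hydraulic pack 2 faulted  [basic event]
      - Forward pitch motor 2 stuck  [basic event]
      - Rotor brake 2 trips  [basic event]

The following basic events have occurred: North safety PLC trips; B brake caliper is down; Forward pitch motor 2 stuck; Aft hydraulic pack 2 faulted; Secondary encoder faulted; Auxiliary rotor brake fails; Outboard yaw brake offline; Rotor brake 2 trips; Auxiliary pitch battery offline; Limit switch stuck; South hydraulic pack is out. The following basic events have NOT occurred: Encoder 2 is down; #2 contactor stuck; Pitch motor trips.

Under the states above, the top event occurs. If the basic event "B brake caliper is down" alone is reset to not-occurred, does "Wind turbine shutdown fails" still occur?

No

Counterfactual: set "B brake caliper is down" to not occurred.
Converter path unavailable [OR]: Secondary encoder faulted=occurs, South hydraulic pack is out=occurs, Pitch motor trips=not, Auxiliary rotor brake fails=occurs → at least one input occurs → occurs.
Yaw brake inoperative [OR]: Converter path unavailable=occurs, #2 contactor stuck=not, Outboard yaw brake offline=occurs, Limit switch stuck=occurs → at least one input occurs → occurs.
Emergency stop fails [AND]: North safety PLC trips=occurs, Auxiliary pitch battery offline=occurs → all inputs occur → occurs.
Pitch system unavailable [AND]: Yaw brake inoperative=occurs, Emergency stop fails=occurs, B brake caliper is down=not → not all inputs occur → does not occur.
Rotor brake lost [OR]: Aft hydraulic pack 2 faulted=occurs, Forward pitch motor 2 stuck=occurs, Rotor brake 2 trips=occurs → at least one input occurs → occurs.
Safety chain down [AND]: Encoder 2 is down=not, Rotor brake lost=occurs → not all inputs occur → does not occur.
Wind turbine shutdown fails [OR]: Pitch system unavailable=not, Safety chain down=not → no input occurs → does not occur.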